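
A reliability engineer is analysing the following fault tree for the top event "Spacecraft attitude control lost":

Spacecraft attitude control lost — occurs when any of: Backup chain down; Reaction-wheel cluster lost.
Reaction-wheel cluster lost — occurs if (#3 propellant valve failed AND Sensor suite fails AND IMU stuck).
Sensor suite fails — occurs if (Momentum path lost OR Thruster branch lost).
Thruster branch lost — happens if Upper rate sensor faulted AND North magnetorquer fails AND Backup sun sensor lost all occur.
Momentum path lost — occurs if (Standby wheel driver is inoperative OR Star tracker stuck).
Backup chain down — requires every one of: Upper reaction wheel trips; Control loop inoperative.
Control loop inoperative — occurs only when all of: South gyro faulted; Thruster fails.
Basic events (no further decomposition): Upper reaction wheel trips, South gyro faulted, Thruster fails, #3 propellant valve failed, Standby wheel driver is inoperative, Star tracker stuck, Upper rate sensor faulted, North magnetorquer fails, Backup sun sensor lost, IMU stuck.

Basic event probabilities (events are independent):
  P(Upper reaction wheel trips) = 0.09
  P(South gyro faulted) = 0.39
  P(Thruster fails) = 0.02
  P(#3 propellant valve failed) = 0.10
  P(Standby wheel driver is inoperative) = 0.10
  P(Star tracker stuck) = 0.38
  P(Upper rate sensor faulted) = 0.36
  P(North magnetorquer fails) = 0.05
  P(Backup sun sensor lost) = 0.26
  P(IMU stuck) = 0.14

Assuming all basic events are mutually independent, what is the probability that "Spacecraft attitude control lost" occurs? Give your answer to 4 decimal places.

P(Control loop inoperative) [AND] = 0.39 × 0.02 = 0.007800
P(Backup chain down) [AND] = 0.09 × 0.007800 = 0.000702
P(Momentum path lost) [OR] = 1 − (1−0.10) × (1−0.38) = 0.442000
P(Thruster branch lost) [AND] = 0.36 × 0.05 × 0.26 = 0.004680
P(Sensor suite fails) [OR] = 1 − (1−0.442000) × (1−0.004680) = 0.444611
P(Reaction-wheel cluster lost) [AND] = 0.10 × 0.444611 × 0.14 = 0.006225
P(Spacecraft attitude control lost) [OR] = 1 − (1−0.000702) × (1−0.006225) = 0.006923
Rounded to 4 decimal places: P(Spacecraft attitude control lost) ≈ 0.0069.

0.0069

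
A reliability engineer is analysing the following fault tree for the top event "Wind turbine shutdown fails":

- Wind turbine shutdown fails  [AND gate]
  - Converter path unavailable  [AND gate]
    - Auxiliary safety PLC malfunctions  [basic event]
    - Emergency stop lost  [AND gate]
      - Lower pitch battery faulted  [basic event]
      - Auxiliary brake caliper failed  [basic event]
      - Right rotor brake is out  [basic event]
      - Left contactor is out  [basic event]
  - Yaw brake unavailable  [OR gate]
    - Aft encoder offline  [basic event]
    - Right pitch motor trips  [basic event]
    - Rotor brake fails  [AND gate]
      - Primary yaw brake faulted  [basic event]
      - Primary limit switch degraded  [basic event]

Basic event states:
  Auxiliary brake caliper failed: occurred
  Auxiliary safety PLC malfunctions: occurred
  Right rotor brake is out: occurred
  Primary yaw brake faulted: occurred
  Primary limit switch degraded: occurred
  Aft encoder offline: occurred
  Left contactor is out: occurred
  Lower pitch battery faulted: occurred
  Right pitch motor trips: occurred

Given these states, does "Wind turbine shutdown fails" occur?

Yes

Emergency stop lost [AND]: Lower pitch battery faulted=occurs, Auxiliary brake caliper failed=occurs, Right rotor brake is out=occurs, Left contactor is out=occurs → all inputs occur → occurs.
Converter path unavailable [AND]: Auxiliary safety PLC malfunctions=occurs, Emergency stop lost=occurs → all inputs occur → occurs.
Rotor brake fails [AND]: Primary yaw brake faulted=occurs, Primary limit switch degraded=occurs → all inputs occur → occurs.
Yaw brake unavailable [OR]: Aft encoder offline=occurs, Right pitch motor trips=occurs, Rotor brake fails=occurs → at least one input occurs → occurs.
Wind turbine shutdown fails [AND]: Converter path unavailable=occurs, Yaw brake unavailable=occurs → all inputs occur → occurs.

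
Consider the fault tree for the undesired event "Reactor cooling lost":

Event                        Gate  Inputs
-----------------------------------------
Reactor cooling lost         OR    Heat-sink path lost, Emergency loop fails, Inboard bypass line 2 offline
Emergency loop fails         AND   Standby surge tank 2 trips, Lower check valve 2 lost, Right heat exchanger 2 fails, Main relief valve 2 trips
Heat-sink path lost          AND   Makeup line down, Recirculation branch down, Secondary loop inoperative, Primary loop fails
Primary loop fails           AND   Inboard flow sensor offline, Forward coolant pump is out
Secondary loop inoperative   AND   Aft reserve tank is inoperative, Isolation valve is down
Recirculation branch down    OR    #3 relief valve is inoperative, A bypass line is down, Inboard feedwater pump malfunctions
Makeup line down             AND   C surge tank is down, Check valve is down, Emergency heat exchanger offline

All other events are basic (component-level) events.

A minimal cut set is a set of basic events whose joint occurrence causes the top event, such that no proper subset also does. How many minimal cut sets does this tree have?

5

Makeup line down [AND]: one cut set from each child combined → 1 × 1 × 1 = 1 cut set(s).
Recirculation branch down [OR]: union of children's cut sets → 3 cut set(s).
Secondary loop inoperative [AND]: one cut set from each child combined → 1 × 1 = 1 cut set(s).
Primary loop fails [AND]: one cut set from each child combined → 1 × 1 = 1 cut set(s).
Heat-sink path lost [AND]: one cut set from each child combined → 1 × 3 × 1 × 1 = 3 cut set(s).
Emergency loop fails [AND]: one cut set from each child combined → 1 × 1 × 1 × 1 = 1 cut set(s).
Reactor cooling lost [OR]: union of children's cut sets → 5 cut set(s).
Minimal cut sets: {#3 relief valve is inoperative, Aft reserve tank is inoperative, C surge tank is down, Check valve is down, Emergency heat exchanger offline, Forward coolant pump is out, Inboard flow sensor offline, Isolation valve is down}; {A bypass line is down, Aft reserve tank is inoperative, C surge tank is down, Check valve is down, Emergency heat exchanger offline, Forward coolant pump is out, Inboard flow sensor offline, Isolation valve is down}; {Aft reserve tank is inoperative, C surge tank is down, Check valve is down, Emergency heat exchanger offline, Forward coolant pump is out, Inboard feedwater pump malfunctions, Inboard flow sensor offline, Isolation valve is down}; {Lower check valve 2 lost, Main relief valve 2 trips, Right heat exchanger 2 fails, Standby surge tank 2 trips}; {Inboard bypass line 2 offline}.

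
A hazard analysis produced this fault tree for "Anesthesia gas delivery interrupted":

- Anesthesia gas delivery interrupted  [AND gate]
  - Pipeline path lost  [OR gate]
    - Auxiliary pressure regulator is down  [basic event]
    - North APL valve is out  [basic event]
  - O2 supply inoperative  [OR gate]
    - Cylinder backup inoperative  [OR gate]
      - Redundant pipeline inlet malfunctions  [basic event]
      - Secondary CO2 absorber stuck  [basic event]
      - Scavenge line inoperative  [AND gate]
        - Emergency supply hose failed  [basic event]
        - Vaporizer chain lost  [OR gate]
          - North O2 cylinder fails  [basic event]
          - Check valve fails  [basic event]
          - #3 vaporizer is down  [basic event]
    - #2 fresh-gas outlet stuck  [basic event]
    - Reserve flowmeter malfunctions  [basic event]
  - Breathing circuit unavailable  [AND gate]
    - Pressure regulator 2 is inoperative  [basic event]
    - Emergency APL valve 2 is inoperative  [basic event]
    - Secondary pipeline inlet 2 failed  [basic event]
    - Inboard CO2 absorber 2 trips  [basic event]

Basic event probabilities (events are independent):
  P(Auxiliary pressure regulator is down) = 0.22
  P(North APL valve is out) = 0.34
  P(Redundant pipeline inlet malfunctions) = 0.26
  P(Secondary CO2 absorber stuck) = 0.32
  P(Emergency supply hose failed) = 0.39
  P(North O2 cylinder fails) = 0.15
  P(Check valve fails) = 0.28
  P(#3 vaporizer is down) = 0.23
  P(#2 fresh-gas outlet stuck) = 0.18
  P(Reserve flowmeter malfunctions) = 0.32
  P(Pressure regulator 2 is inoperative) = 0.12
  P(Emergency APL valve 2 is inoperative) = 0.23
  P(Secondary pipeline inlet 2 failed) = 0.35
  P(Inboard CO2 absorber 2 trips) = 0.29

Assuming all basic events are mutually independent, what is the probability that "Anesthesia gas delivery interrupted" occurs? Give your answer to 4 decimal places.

0.0011

P(Pipeline path lost) [OR] = 1 − (1−0.22) × (1−0.34) = 0.485200
P(Vaporizer chain lost) [OR] = 1 − (1−0.15) × (1−0.28) × (1−0.23) = 0.528760
P(Scavenge line inoperative) [AND] = 0.39 × 0.528760 = 0.206216
P(Cylinder backup inoperative) [OR] = 1 − (1−0.26) × (1−0.32) × (1−0.206216) = 0.600568
P(O2 supply inoperative) [OR] = 1 − (1−0.600568) × (1−0.18) × (1−0.32) = 0.777277
P(Breathing circuit unavailable) [AND] = 0.12 × 0.23 × 0.35 × 0.29 = 0.002801
P(Anesthesia gas delivery interrupted) [AND] = 0.485200 × 0.777277 × 0.002801 = 0.001056
Rounded to 4 decimal places: P(Anesthesia gas delivery interrupted) ≈ 0.0011.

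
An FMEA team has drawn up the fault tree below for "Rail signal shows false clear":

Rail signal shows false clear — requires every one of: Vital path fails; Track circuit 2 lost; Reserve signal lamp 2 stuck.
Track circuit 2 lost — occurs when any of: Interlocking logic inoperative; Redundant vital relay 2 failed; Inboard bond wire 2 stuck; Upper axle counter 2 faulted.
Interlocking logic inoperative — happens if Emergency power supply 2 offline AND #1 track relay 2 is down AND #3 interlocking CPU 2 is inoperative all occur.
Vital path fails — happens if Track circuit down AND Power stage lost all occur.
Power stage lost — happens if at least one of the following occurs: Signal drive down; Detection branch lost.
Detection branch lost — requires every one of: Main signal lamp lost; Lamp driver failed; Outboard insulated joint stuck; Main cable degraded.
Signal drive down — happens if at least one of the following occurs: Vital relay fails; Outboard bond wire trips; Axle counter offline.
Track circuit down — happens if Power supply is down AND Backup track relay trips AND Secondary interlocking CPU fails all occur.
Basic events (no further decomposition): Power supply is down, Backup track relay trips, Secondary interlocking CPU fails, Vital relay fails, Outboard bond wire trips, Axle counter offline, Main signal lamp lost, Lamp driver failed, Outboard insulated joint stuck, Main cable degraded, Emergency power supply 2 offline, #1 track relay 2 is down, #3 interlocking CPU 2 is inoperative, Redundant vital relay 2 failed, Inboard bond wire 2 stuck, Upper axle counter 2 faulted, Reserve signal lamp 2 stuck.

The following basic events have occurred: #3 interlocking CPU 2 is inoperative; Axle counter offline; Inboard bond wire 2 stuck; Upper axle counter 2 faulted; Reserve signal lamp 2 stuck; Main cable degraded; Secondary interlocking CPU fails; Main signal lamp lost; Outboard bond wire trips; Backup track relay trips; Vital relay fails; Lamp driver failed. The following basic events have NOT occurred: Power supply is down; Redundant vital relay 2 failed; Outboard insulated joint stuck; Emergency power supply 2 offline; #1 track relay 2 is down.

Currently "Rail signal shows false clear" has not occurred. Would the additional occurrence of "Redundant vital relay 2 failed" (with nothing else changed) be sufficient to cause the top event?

Counterfactual: set "Redundant vital relay 2 failed" to occurred.
Track circuit down [AND]: Power supply is down=not, Backup track relay trips=occurs, Secondary interlocking CPU fails=occurs → not all inputs occur → does not occur.
Signal drive down [OR]: Vital relay fails=occurs, Outboard bond wire trips=occurs, Axle counter offline=occurs → at least one input occurs → occurs.
Detection branch lost [AND]: Main signal lamp lost=occurs, Lamp driver failed=occurs, Outboard insulated joint stuck=not, Main cable degraded=occurs → not all inputs occur → does not occur.
Power stage lost [OR]: Signal drive down=occurs, Detection branch lost=not → at least one input occurs → occurs.
Vital path fails [AND]: Track circuit down=not, Power stage lost=occurs → not all inputs occur → does not occur.
Interlocking logic inoperative [AND]: Emergency power supply 2 offline=not, #1 track relay 2 is down=not, #3 interlocking CPU 2 is inoperative=occurs → not all inputs occur → does not occur.
Track circuit 2 lost [OR]: Interlocking logic inoperative=not, Redundant vital relay 2 failed=occurs, Inboard bond wire 2 stuck=occurs, Upper axle counter 2 faulted=occurs → at least one input occurs → occurs.
Rail signal shows false clear [AND]: Vital path fails=not, Track circuit 2 lost=occurs, Reserve signal lamp 2 stuck=occurs → not all inputs occur → does not occur.

No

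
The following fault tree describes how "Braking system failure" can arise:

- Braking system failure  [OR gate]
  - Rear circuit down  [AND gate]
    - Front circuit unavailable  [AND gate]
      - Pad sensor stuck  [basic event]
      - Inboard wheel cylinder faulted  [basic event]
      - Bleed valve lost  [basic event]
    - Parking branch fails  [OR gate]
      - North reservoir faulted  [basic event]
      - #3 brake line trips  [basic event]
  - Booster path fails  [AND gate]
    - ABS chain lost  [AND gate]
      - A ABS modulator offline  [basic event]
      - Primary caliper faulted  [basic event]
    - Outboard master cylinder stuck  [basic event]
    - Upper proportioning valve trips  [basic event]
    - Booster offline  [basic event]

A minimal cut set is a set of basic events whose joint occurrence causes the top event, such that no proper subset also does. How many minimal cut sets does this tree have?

3

Front circuit unavailable [AND]: one cut set from each child combined → 1 × 1 × 1 = 1 cut set(s).
Parking branch fails [OR]: union of children's cut sets → 2 cut set(s).
Rear circuit down [AND]: one cut set from each child combined → 1 × 2 = 2 cut set(s).
ABS chain lost [AND]: one cut set from each child combined → 1 × 1 = 1 cut set(s).
Booster path fails [AND]: one cut set from each child combined → 1 × 1 × 1 × 1 = 1 cut set(s).
Braking system failure [OR]: union of children's cut sets → 3 cut set(s).
Minimal cut sets: {Bleed valve lost, Inboard wheel cylinder faulted, North reservoir faulted, Pad sensor stuck}; {#3 brake line trips, Bleed valve lost, Inboard wheel cylinder faulted, Pad sensor stuck}; {A ABS modulator offline, Booster offline, Outboard master cylinder stuck, Primary caliper faulted, Upper proportioning valve trips}.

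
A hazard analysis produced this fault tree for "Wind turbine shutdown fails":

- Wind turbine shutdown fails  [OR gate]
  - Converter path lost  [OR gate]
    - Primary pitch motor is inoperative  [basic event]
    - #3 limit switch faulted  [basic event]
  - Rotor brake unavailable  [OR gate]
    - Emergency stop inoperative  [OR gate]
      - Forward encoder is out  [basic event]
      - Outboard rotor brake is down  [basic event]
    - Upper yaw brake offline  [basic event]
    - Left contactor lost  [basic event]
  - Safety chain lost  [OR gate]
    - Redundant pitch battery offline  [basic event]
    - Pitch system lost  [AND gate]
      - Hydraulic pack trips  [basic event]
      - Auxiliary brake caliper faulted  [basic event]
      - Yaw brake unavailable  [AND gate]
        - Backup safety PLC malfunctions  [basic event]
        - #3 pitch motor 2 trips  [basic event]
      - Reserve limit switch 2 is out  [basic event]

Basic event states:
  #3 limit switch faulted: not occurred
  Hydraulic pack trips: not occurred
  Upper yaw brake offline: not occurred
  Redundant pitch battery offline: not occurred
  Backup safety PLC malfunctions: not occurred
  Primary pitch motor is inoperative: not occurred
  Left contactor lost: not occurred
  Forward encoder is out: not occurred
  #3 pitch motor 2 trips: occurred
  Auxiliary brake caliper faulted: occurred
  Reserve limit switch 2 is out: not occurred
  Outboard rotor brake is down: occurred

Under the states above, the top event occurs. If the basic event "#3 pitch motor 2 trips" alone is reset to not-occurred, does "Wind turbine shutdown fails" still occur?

Yes

Counterfactual: set "#3 pitch motor 2 trips" to not occurred.
Converter path lost [OR]: Primary pitch motor is inoperative=not, #3 limit switch faulted=not → no input occurs → does not occur.
Emergency stop inoperative [OR]: Forward encoder is out=not, Outboard rotor brake is down=occurs → at least one input occurs → occurs.
Rotor brake unavailable [OR]: Emergency stop inoperative=occurs, Upper yaw brake offline=not, Left contactor lost=not → at least one input occurs → occurs.
Yaw brake unavailable [AND]: Backup safety PLC malfunctions=not, #3 pitch motor 2 trips=not → not all inputs occur → does not occur.
Pitch system lost [AND]: Hydraulic pack trips=not, Auxiliary brake caliper faulted=occurs, Yaw brake unavailable=not, Reserve limit switch 2 is out=not → not all inputs occur → does not occur.
Safety chain lost [OR]: Redundant pitch battery offline=not, Pitch system lost=not → no input occurs → does not occur.
Wind turbine shutdown fails [OR]: Converter path lost=not, Rotor brake unavailable=occurs, Safety chain lost=not → at least one input occurs → occurs.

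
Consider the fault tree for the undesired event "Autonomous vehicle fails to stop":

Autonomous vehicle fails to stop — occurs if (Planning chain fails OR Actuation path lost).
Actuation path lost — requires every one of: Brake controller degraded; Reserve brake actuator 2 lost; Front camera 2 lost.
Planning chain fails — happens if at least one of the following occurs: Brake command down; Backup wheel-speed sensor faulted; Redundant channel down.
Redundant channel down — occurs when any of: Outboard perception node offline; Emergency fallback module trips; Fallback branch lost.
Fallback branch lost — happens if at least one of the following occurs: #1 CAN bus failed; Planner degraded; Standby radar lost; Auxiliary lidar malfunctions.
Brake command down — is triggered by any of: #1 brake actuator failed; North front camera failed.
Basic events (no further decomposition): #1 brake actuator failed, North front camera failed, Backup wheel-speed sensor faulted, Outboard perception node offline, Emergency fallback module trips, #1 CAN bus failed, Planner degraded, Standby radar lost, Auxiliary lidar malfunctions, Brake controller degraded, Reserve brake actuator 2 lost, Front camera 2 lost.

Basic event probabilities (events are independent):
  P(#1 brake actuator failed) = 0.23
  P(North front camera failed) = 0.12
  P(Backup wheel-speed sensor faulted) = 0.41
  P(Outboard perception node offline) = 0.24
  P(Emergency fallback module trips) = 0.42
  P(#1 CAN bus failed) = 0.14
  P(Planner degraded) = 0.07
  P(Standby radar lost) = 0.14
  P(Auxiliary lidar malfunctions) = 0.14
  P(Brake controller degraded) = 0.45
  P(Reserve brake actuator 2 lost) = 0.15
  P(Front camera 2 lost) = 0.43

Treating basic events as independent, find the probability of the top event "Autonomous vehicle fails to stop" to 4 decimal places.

P(Brake command down) [OR] = 1 − (1−0.23) × (1−0.12) = 0.322400
P(Fallback branch lost) [OR] = 1 − (1−0.14) × (1−0.07) × (1−0.14) × (1−0.14) = 0.408468
P(Redundant channel down) [OR] = 1 − (1−0.24) × (1−0.42) × (1−0.408468) = 0.739253
P(Planning chain fails) [OR] = 1 − (1−0.322400) × (1−0.41) × (1−0.739253) = 0.895758
P(Actuation path lost) [AND] = 0.45 × 0.15 × 0.43 = 0.029025
P(Autonomous vehicle fails to stop) [OR] = 1 − (1−0.895758) × (1−0.029025) = 0.898784
Rounded to 4 decimal places: P(Autonomous vehicle fails to stop) ≈ 0.8988.

0.8988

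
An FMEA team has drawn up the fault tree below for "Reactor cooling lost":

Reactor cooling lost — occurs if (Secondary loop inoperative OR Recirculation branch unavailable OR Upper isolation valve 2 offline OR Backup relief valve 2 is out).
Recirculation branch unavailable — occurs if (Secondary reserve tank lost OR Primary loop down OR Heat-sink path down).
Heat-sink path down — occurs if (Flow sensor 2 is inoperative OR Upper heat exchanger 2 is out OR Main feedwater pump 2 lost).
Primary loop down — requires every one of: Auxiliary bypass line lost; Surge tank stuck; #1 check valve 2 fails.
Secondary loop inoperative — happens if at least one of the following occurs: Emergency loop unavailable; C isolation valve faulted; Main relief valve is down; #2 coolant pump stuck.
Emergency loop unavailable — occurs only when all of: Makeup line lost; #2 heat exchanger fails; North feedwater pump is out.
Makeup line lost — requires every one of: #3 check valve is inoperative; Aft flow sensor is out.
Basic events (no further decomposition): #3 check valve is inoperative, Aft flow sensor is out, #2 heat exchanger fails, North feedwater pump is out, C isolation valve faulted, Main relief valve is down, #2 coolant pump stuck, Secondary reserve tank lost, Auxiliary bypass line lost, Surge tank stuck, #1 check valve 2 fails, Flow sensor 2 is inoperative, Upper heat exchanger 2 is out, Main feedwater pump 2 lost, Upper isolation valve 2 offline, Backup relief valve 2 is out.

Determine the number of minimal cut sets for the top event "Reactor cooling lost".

Makeup line lost [AND]: one cut set from each child combined → 1 × 1 = 1 cut set(s).
Emergency loop unavailable [AND]: one cut set from each child combined → 1 × 1 × 1 = 1 cut set(s).
Secondary loop inoperative [OR]: union of children's cut sets → 4 cut set(s).
Primary loop down [AND]: one cut set from each child combined → 1 × 1 × 1 = 1 cut set(s).
Heat-sink path down [OR]: union of children's cut sets → 3 cut set(s).
Recirculation branch unavailable [OR]: union of children's cut sets → 5 cut set(s).
Reactor cooling lost [OR]: union of children's cut sets → 11 cut set(s).

11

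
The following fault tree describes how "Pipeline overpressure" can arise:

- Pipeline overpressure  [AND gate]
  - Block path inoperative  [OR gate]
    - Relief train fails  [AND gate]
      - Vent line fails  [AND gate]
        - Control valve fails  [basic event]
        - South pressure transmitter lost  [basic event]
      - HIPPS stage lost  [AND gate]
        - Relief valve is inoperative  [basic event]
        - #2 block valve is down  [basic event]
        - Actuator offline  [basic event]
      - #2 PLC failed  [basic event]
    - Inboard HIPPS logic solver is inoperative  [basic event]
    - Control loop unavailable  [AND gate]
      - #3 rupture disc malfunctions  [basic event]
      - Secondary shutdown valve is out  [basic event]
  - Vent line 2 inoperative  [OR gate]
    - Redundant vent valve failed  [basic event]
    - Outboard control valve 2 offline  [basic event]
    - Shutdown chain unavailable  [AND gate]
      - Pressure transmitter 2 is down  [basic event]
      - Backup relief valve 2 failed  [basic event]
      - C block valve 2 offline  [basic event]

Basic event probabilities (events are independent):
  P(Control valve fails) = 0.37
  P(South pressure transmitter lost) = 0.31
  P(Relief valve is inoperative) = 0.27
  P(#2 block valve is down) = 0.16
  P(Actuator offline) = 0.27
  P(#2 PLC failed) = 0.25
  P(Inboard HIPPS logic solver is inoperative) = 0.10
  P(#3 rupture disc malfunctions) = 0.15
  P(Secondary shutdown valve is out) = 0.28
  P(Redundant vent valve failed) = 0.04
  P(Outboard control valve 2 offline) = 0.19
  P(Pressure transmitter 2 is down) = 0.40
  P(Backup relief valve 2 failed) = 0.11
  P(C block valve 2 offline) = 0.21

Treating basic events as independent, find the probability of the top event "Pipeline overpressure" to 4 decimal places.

P(Vent line fails) [AND] = 0.37 × 0.31 = 0.114700
P(HIPPS stage lost) [AND] = 0.27 × 0.16 × 0.27 = 0.011664
P(Relief train fails) [AND] = 0.114700 × 0.011664 × 0.25 = 0.000334
P(Control loop unavailable) [AND] = 0.15 × 0.28 = 0.042000
P(Block path inoperative) [OR] = 1 − (1−0.000334) × (1−0.10) × (1−0.042000) = 0.138088
P(Shutdown chain unavailable) [AND] = 0.40 × 0.11 × 0.21 = 0.009240
P(Vent line 2 inoperative) [OR] = 1 − (1−0.04) × (1−0.19) × (1−0.009240) = 0.229585
P(Pipeline overpressure) [AND] = 0.138088 × 0.229585 = 0.031703
Rounded to 4 decimal places: P(Pipeline overpressure) ≈ 0.0317.

0.0317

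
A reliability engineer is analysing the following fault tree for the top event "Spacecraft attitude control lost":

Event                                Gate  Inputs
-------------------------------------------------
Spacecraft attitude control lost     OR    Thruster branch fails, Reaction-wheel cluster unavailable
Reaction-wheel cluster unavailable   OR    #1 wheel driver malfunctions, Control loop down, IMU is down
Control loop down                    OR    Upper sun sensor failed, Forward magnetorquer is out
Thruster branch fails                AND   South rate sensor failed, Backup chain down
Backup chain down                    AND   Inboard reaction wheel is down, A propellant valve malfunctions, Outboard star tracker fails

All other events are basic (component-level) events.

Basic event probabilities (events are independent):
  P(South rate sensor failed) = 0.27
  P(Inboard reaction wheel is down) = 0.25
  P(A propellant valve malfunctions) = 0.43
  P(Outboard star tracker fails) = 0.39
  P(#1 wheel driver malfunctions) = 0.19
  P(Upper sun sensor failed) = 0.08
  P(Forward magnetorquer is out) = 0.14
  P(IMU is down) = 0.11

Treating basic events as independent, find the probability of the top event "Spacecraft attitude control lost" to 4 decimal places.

0.4361

P(Backup chain down) [AND] = 0.25 × 0.43 × 0.39 = 0.041925
P(Thruster branch fails) [AND] = 0.27 × 0.041925 = 0.011320
P(Control loop down) [OR] = 1 − (1−0.08) × (1−0.14) = 0.208800
P(Reaction-wheel cluster unavailable) [OR] = 1 − (1−0.19) × (1−0.208800) × (1−0.11) = 0.429624
P(Spacecraft attitude control lost) [OR] = 1 − (1−0.011320) × (1−0.429624) = 0.436081
Rounded to 4 decimal places: P(Spacecraft attitude control lost) ≈ 0.4361.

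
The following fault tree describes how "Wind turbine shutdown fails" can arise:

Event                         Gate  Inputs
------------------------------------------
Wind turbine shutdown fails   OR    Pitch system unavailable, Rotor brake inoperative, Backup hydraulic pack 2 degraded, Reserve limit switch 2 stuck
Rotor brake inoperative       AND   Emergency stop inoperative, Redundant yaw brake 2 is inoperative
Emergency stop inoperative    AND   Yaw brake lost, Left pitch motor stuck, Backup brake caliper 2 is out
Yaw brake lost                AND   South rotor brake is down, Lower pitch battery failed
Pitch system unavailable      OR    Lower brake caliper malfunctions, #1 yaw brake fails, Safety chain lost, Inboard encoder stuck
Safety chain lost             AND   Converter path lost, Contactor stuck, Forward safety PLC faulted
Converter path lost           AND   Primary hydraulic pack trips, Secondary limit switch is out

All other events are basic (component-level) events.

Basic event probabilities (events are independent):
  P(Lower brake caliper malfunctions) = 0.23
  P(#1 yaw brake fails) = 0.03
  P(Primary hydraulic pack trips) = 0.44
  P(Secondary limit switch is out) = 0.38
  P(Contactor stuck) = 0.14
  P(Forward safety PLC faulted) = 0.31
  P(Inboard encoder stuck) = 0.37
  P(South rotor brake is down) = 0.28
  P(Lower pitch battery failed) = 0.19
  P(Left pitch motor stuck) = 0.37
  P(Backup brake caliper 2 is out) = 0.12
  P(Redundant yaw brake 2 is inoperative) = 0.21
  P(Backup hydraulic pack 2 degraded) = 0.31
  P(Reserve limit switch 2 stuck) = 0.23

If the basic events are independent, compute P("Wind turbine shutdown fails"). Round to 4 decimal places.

P(Converter path lost) [AND] = 0.44 × 0.38 = 0.167200
P(Safety chain lost) [AND] = 0.167200 × 0.14 × 0.31 = 0.007256
P(Pitch system unavailable) [OR] = 1 − (1−0.23) × (1−0.03) × (1−0.007256) × (1−0.37) = 0.532867
P(Yaw brake lost) [AND] = 0.28 × 0.19 = 0.053200
P(Emergency stop inoperative) [AND] = 0.053200 × 0.37 × 0.12 = 0.002362
P(Rotor brake inoperative) [AND] = 0.002362 × 0.21 = 0.000496
P(Wind turbine shutdown fails) [OR] = 1 − (1−0.532867) × (1−0.000496) × (1−0.31) × (1−0.23) = 0.751935
Rounded to 4 decimal places: P(Wind turbine shutdown fails) ≈ 0.7519.

0.7519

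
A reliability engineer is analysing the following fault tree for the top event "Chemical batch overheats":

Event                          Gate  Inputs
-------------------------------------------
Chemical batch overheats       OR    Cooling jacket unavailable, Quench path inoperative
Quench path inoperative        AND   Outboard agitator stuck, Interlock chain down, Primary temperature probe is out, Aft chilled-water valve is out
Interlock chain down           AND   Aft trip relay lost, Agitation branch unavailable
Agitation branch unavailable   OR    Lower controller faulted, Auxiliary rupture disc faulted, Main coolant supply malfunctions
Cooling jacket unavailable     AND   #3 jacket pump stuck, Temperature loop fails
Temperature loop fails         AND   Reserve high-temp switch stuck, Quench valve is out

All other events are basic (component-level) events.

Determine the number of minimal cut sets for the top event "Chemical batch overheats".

Temperature loop fails [AND]: one cut set from each child combined → 1 × 1 = 1 cut set(s).
Cooling jacket unavailable [AND]: one cut set from each child combined → 1 × 1 = 1 cut set(s).
Agitation branch unavailable [OR]: union of children's cut sets → 3 cut set(s).
Interlock chain down [AND]: one cut set from each child combined → 1 × 3 = 3 cut set(s).
Quench path inoperative [AND]: one cut set from each child combined → 1 × 3 × 1 × 1 = 3 cut set(s).
Chemical batch overheats [OR]: union of children's cut sets → 4 cut set(s).
Minimal cut sets: {#3 jacket pump stuck, Quench valve is out, Reserve high-temp switch stuck}; {Aft chilled-water valve is out, Aft trip relay lost, Lower controller faulted, Outboard agitator stuck, Primary temperature probe is out}; {Aft chilled-water valve is out, Aft trip relay lost, Auxiliary rupture disc faulted, Outboard agitator stuck, Primary temperature probe is out}; {Aft chilled-water valve is out, Aft trip relay lost, Main coolant supply malfunctions, Outboard agitator stuck, Primary temperature probe is out}.

4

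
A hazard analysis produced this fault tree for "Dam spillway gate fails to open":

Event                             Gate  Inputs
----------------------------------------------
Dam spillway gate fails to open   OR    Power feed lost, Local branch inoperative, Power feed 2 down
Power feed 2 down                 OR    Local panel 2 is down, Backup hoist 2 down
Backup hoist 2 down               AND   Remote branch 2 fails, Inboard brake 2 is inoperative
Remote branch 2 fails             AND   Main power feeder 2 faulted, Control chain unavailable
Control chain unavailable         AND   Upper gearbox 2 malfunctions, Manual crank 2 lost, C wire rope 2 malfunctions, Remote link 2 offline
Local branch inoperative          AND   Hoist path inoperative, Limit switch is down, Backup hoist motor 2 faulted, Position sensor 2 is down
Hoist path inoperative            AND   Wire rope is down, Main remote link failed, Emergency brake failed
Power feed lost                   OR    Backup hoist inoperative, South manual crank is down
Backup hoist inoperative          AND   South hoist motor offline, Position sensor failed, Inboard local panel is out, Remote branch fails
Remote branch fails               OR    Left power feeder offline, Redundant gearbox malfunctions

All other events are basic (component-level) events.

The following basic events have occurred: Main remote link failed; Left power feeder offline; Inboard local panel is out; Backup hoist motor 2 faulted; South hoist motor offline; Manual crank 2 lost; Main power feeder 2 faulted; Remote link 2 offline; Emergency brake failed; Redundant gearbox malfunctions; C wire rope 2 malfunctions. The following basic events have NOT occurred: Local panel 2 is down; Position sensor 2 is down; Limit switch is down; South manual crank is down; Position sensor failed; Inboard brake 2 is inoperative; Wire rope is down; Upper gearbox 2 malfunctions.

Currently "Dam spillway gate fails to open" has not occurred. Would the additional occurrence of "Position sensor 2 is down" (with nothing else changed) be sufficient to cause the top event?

Counterfactual: set "Position sensor 2 is down" to occurred.
Remote branch fails [OR]: Left power feeder offline=occurs, Redundant gearbox malfunctions=occurs → at least one input occurs → occurs.
Backup hoist inoperative [AND]: South hoist motor offline=occurs, Position sensor failed=not, Inboard local panel is out=occurs, Remote branch fails=occurs → not all inputs occur → does not occur.
Power feed lost [OR]: Backup hoist inoperative=not, South manual crank is down=not → no input occurs → does not occur.
Hoist path inoperative [AND]: Wire rope is down=not, Main remote link failed=occurs, Emergency brake failed=occurs → not all inputs occur → does not occur.
Local branch inoperative [AND]: Hoist path inoperative=not, Limit switch is down=not, Backup hoist motor 2 faulted=occurs, Position sensor 2 is down=occurs → not all inputs occur → does not occur.
Control chain unavailable [AND]: Upper gearbox 2 malfunctions=not, Manual crank 2 lost=occurs, C wire rope 2 malfunctions=occurs, Remote link 2 offline=occurs → not all inputs occur → does not occur.
Remote branch 2 fails [AND]: Main power feeder 2 faulted=occurs, Control chain unavailable=not → not all inputs occur → does not occur.
Backup hoist 2 down [AND]: Remote branch 2 fails=not, Inboard brake 2 is inoperative=not → not all inputs occur → does not occur.
Power feed 2 down [OR]: Local panel 2 is down=not, Backup hoist 2 down=not → no input occurs → does not occur.
Dam spillway gate fails to open [OR]: Power feed lost=not, Local branch inoperative=not, Power feed 2 down=not → no input occurs → does not occur.

No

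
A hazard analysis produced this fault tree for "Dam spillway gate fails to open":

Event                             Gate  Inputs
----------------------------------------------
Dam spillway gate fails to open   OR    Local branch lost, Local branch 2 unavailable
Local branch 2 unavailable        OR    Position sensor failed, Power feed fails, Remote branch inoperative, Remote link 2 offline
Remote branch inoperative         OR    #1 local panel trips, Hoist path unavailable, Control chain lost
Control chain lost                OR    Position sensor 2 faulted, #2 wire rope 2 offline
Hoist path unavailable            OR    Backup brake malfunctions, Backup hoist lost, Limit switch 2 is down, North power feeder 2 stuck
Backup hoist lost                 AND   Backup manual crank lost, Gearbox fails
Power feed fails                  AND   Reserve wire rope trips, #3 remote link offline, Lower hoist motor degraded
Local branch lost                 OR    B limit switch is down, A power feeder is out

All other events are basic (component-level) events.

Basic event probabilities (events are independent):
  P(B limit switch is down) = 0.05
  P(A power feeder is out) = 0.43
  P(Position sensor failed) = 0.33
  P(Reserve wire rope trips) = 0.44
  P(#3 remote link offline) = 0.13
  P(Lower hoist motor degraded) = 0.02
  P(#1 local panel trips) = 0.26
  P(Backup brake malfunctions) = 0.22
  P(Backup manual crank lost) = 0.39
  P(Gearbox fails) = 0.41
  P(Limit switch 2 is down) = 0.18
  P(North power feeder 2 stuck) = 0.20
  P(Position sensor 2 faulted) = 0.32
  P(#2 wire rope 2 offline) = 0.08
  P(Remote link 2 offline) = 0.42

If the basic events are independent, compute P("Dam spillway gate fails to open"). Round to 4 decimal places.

P(Local branch lost) [OR] = 1 − (1−0.05) × (1−0.43) = 0.458500
P(Power feed fails) [AND] = 0.44 × 0.13 × 0.02 = 0.001144
P(Backup hoist lost) [AND] = 0.39 × 0.41 = 0.159900
P(Hoist path unavailable) [OR] = 1 − (1−0.22) × (1−0.159900) × (1−0.18) × (1−0.20) = 0.570138
P(Control chain lost) [OR] = 1 − (1−0.32) × (1−0.08) = 0.374400
P(Remote branch inoperative) [OR] = 1 − (1−0.26) × (1−0.570138) × (1−0.374400) = 0.800998
P(Local branch 2 unavailable) [OR] = 1 − (1−0.33) × (1−0.001144) × (1−0.800998) × (1−0.42) = 0.922756
P(Dam spillway gate fails to open) [OR] = 1 − (1−0.458500) × (1−0.922756) = 0.958172
Rounded to 4 decimal places: P(Dam spillway gate fails to open) ≈ 0.9582.

0.9582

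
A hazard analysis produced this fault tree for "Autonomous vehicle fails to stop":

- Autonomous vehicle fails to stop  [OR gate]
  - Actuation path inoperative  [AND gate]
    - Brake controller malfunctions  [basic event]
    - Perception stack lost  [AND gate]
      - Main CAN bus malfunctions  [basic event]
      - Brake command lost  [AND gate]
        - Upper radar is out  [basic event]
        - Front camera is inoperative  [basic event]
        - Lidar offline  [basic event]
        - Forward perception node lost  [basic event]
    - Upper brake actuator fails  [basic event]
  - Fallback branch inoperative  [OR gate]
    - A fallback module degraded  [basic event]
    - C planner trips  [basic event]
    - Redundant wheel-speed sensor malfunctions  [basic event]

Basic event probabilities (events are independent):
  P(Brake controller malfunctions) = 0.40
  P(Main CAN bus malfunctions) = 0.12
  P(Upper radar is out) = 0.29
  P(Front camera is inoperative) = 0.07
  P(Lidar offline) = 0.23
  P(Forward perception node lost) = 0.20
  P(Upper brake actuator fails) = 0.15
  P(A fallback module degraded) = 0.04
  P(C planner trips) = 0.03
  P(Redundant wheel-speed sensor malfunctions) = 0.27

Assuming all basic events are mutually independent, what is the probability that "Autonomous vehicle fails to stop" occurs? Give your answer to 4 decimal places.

P(Brake command lost) [AND] = 0.29 × 0.07 × 0.23 × 0.20 = 0.000934
P(Perception stack lost) [AND] = 0.12 × 0.000934 = 0.000112
P(Actuation path inoperative) [AND] = 0.40 × 0.000112 × 0.15 = 0.000007
P(Fallback branch inoperative) [OR] = 1 − (1−0.04) × (1−0.03) × (1−0.27) = 0.320224
P(Autonomous vehicle fails to stop) [OR] = 1 − (1−0.000007) × (1−0.320224) = 0.320229
Rounded to 4 decimal places: P(Autonomous vehicle fails to stop) ≈ 0.3202.

0.3202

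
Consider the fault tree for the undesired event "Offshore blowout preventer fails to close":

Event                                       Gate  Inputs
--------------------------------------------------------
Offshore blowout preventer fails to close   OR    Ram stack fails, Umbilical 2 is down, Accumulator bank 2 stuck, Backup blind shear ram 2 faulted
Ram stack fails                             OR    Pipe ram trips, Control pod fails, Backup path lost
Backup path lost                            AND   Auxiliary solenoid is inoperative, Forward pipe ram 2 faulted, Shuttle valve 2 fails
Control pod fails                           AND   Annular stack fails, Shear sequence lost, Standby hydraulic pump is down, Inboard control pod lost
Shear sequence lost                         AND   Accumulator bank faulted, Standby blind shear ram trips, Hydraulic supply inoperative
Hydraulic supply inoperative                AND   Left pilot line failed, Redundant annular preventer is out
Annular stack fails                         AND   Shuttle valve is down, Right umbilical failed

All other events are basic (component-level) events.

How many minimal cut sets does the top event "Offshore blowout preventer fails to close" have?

Annular stack fails [AND]: one cut set from each child combined → 1 × 1 = 1 cut set(s).
Hydraulic supply inoperative [AND]: one cut set from each child combined → 1 × 1 = 1 cut set(s).
Shear sequence lost [AND]: one cut set from each child combined → 1 × 1 × 1 = 1 cut set(s).
Control pod fails [AND]: one cut set from each child combined → 1 × 1 × 1 × 1 = 1 cut set(s).
Backup path lost [AND]: one cut set from each child combined → 1 × 1 × 1 = 1 cut set(s).
Ram stack fails [OR]: union of children's cut sets → 3 cut set(s).
Offshore blowout preventer fails to close [OR]: union of children's cut sets → 6 cut set(s).
Minimal cut sets: {Pipe ram trips}; {Accumulator bank faulted, Inboard control pod lost, Left pilot line failed, Redundant annular preventer is out, Right umbilical failed, Shuttle valve is down, Standby blind shear ram trips, Standby hydraulic pump is down}; {Auxiliary solenoid is inoperative, Forward pipe ram 2 faulted, Shuttle valve 2 fails}; {Umbilical 2 is down}; {Accumulator bank 2 stuck}; {Backup blind shear ram 2 faulted}.

6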